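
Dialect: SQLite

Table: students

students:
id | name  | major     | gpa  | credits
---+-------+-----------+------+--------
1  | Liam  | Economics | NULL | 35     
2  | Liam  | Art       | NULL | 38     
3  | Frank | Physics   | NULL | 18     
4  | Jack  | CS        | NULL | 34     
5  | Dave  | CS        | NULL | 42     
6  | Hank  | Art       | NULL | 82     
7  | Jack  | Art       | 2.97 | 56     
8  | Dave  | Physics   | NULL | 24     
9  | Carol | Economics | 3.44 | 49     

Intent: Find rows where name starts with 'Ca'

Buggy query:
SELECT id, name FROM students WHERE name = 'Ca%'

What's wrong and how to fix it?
Bug: Wildcards only work with LIKE; '=' treats '%' as a literal character

Fix: Use LIKE for wildcard pattern matching

Corrected query:
SELECT id, name FROM students WHERE name LIKE 'Ca%'

Result:
id | name 
---+------
9  | Carol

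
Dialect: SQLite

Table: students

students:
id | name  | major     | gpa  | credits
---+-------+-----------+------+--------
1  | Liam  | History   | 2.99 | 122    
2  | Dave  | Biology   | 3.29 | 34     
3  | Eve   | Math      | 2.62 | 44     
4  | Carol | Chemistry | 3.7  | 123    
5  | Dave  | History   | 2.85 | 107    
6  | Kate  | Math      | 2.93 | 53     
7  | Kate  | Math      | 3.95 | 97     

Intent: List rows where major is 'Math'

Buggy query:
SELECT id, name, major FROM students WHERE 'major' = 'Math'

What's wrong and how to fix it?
Bug: 'major' in single quotes is a string literal, not the column; the comparison is literal-vs-literal and never true

Fix: Reference the column as major without single quotes

Corrected query:
SELECT id, name, major FROM students WHERE major = 'Math'

Result:
id | name | major
---+------+------
3  | Eve  | Math 
6  | Kate | Math 
7  | Kate | Math 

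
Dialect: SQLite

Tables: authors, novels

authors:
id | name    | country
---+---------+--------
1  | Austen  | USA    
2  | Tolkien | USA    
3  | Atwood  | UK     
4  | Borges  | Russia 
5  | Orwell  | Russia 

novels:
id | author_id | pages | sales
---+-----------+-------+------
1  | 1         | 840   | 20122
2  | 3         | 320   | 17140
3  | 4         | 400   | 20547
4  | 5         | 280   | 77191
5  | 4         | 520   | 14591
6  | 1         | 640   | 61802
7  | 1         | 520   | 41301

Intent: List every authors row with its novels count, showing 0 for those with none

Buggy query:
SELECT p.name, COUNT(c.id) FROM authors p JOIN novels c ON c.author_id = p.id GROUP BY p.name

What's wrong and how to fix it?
Bug: An inner join excludes parents with zero children

Fix: Switch to LEFT JOIN to retain unmatched parent rows

Corrected query:
SELECT p.name, COUNT(c.id) FROM authors p LEFT JOIN novels c ON c.author_id = p.id GROUP BY p.name

Result:
name    | COUNT(c.id)
--------+------------
Atwood  | 1          
Austen  | 3          
Borges  | 2          
Orwell  | 1          
Tolkien | 0          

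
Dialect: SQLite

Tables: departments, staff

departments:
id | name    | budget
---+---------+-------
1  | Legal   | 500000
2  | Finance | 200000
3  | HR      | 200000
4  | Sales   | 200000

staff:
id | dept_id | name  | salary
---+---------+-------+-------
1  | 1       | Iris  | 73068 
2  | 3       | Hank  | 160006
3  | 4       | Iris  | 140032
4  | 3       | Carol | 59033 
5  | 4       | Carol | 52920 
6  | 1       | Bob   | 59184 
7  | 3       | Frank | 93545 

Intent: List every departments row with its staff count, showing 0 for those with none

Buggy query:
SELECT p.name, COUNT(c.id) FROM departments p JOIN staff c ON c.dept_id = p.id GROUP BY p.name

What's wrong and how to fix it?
Bug: INNER JOIN drops departments rows that have no matching staff rows

Fix: Switch to LEFT JOIN to retain unmatched parent rows

Corrected query:
SELECT p.name, COUNT(c.id) FROM departments p LEFT JOIN staff c ON c.dept_id = p.id GROUP BY p.name

Result:
name    | COUNT(c.id)
--------+------------
Finance | 0          
HR      | 3          
Legal   | 2          
Sales   | 2          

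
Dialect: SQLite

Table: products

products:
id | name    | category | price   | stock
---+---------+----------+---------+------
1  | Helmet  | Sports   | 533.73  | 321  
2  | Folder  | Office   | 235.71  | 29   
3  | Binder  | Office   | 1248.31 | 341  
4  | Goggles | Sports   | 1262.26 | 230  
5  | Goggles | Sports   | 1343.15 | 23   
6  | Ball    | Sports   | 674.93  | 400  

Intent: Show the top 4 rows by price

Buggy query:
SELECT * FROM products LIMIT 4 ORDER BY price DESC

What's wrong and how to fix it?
Bug: LIMIT must come after ORDER BY

Fix: Swap the clauses: ORDER BY first, then LIMIT

Corrected query:
SELECT * FROM products ORDER BY price DESC LIMIT 4

Result:
id | name    | category | price   | stock
---+---------+----------+---------+------
5  | Goggles | Sports   | 1343.15 | 23   
4  | Goggles | Sports   | 1262.26 | 230  
3  | Binder  | Office   | 1248.31 | 341  
6  | Ball    | Sports   | 674.93  | 400  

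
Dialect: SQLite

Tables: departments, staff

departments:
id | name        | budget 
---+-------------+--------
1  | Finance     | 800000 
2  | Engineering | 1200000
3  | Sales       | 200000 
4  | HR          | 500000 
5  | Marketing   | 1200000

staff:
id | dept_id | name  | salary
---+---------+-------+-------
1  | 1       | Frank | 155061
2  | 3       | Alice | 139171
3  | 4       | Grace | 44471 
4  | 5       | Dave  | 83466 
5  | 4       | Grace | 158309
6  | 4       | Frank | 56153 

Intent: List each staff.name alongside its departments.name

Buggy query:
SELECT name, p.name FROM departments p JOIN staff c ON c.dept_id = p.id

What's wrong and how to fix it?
Bug: Both tables have a 'name' column; the unqualified reference is ambiguous

Fix: Qualify the column with its table alias (c.name)

Corrected query:
SELECT c.name, p.name FROM departments p JOIN staff c ON c.dept_id = p.id

Result:
name  | name     
------+----------
Frank | Finance  
Alice | Sales    
Grace | HR       
Dave  | Marketing
Grace | HR       
Frank | HR       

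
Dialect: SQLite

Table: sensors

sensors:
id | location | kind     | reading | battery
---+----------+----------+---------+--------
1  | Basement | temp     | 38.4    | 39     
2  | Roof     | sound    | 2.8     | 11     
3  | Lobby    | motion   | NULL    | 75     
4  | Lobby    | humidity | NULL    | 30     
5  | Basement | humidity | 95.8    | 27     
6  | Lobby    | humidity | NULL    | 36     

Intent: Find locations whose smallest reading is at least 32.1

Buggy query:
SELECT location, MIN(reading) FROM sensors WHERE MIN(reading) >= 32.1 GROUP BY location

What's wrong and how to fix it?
Bug: Aggregates like MIN are computed per group after WHERE runs

Fix: Replace WHERE with HAVING after the GROUP BY

Corrected query:
SELECT location, MIN(reading) FROM sensors GROUP BY location HAVING MIN(reading) >= 32.1

Result:
location | MIN(reading)
---------+-------------
Basement | 38.4        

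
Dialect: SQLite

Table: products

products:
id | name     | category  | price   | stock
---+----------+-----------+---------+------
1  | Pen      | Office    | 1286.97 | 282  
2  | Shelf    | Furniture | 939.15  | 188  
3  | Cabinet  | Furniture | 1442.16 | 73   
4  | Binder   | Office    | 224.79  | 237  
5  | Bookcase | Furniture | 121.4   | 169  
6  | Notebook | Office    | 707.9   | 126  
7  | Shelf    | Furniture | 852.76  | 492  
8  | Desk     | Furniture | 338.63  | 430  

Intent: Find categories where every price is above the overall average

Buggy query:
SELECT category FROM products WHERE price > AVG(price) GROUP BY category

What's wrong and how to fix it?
Bug: AVG() is an aggregate; it can't sit directly in WHERE

Fix: Use a subquery for AVG and a HAVING MIN(...) filter so the condition holds for every row in the group

Corrected query:
SELECT category FROM products GROUP BY category HAVING MIN(price) > (SELECT AVG(price) FROM products)

Result:
(no rows)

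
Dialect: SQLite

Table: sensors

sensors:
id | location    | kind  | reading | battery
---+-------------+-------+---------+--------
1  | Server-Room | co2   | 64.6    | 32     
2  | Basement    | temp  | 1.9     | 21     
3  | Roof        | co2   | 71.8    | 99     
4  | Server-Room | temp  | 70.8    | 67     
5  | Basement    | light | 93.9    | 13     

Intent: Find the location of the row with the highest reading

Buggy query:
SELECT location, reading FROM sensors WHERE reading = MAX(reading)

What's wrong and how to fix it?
Bug: MAX(reading) is an aggregate and cannot be used directly in WHERE

Fix: Use a subquery: WHERE reading = (SELECT MAX(reading) FROM sensors)

Corrected query:
SELECT location, reading FROM sensors WHERE reading = (SELECT MAX(reading) FROM sensors)

Result:
location | reading
---------+--------
Basement | 93.9   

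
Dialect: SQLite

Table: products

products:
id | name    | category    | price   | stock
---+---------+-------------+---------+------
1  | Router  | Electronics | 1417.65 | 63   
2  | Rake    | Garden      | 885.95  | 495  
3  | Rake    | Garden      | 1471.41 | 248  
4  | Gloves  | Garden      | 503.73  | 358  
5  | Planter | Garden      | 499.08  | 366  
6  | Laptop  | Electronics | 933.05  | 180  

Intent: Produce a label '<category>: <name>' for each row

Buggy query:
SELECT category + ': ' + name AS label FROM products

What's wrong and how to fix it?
Bug: '+' is numeric addition; on text columns SQLite converts them to 0 instead of concatenating

Fix: Use the || operator for string concatenation

Corrected query:
SELECT category || ': ' || name AS label FROM products

Result:
label              
-------------------
Electronics: Router
Garden: Rake       
Garden: Rake       
Garden: Gloves     
Garden: Planter    
Electronics: Laptop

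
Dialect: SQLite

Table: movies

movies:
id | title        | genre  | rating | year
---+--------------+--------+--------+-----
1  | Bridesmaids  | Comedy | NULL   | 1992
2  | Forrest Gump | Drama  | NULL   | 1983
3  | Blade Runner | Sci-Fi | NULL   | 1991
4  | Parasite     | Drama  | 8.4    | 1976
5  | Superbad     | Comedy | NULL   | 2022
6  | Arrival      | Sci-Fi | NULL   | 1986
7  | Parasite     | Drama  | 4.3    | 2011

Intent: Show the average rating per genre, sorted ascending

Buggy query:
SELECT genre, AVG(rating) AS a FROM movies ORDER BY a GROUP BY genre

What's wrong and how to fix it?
Bug: ORDER BY appears before GROUP BY; SQL clause order requires GROUP BY first

Fix: Move ORDER BY to the end, after GROUP BY

Corrected query:
SELECT genre, AVG(rating) AS a FROM movies GROUP BY genre ORDER BY a

Result:
genre  | a   
-------+-----
Comedy | NULL
Sci-Fi | NULL
Drama  | 6.35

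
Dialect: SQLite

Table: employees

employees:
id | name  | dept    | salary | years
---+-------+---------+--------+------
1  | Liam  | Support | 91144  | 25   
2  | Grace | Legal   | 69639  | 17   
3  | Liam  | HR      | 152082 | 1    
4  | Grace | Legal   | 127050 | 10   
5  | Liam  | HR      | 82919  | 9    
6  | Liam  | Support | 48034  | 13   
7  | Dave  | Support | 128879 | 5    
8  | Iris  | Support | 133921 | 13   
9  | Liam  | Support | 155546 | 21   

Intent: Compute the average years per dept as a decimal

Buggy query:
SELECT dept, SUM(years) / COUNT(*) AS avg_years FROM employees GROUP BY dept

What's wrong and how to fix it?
Bug: SUM(years) and COUNT(*) are both integers; the division truncates the fractional part

Fix: Multiply by 1.0 (or CAST to REAL) to force floating-point division

Corrected query:
SELECT dept, SUM(years) * 1.0 / COUNT(*) AS avg_years FROM employees GROUP BY dept

Result:
dept    | avg_years
--------+----------
HR      | 5        
Legal   | 13.5     
Support | 15.4     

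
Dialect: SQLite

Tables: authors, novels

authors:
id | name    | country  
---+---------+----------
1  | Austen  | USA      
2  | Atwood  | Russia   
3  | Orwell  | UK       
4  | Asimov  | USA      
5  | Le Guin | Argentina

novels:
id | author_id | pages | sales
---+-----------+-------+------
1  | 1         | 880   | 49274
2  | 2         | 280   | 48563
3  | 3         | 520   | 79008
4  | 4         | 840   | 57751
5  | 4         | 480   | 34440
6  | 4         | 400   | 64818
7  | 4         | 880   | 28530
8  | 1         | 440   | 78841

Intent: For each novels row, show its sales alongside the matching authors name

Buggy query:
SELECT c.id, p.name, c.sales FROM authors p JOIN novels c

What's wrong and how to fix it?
Bug: JOIN with no ON clause produces a cartesian product; every novels row pairs with every authors row

Fix: Add ON c.author_id = p.id to the JOIN

Corrected query:
SELECT c.id, p.name, c.sales FROM authors p JOIN novels c ON c.author_id = p.id

Result:
id | name   | sales
---+--------+------
1  | Austen | 49274
2  | Atwood | 48563
3  | Orwell | 79008
4  | Asimov | 57751
5  | Asimov | 34440
6  | Asimov | 64818
7  | Asimov | 28530
8  | Austen | 78841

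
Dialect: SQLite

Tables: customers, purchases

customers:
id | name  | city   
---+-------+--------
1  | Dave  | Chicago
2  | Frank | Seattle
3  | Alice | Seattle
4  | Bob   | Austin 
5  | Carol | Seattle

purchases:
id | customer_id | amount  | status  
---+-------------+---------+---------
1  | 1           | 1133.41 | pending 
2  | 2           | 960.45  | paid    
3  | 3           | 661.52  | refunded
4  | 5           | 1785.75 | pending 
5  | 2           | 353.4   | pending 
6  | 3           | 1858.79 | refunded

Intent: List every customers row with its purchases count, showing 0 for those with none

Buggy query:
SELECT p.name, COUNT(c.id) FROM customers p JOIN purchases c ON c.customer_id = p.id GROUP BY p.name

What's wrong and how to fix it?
Bug: INNER JOIN drops customers rows that have no matching purchases rows

Fix: Switch to LEFT JOIN to retain unmatched parent rows

Corrected query:
SELECT p.name, COUNT(c.id) FROM customers p LEFT JOIN purchases c ON c.customer_id = p.id GROUP BY p.name

Result:
name  | COUNT(c.id)
------+------------
Alice | 2          
Bob   | 0          
Carol | 1          
Dave  | 1          
Frank | 2          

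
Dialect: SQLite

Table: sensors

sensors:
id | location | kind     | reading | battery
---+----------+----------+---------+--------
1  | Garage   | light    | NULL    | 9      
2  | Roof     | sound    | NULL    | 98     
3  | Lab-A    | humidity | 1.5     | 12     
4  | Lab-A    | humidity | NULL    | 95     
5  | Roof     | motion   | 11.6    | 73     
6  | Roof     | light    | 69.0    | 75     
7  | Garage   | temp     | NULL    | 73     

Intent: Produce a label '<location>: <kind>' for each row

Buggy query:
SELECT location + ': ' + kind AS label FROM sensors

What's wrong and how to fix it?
Bug: SQLite uses || for string concatenation; + coerces text to numbers (yielding 0)

Fix: Replace + with || to concatenate text

Corrected query:
SELECT location || ': ' || kind AS label FROM sensors

Result:
label          
---------------
Garage: light  
Roof: sound    
Lab-A: humidity
Lab-A: humidity
Roof: motion   
Roof: light    
Garage: temp   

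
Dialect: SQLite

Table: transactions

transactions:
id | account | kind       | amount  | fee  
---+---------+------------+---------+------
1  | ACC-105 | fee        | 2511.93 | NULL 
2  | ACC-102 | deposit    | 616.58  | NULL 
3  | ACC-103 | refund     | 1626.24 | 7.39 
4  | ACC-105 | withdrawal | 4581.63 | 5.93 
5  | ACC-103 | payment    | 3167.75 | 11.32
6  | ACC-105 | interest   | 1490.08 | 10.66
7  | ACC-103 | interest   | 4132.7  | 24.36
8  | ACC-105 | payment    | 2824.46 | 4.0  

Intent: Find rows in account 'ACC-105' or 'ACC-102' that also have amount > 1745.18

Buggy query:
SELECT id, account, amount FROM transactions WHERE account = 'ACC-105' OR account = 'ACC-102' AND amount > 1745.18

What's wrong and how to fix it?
Bug: AND binds tighter than OR, so this parses as account = 'ACC-105' OR (account = 'ACC-102' AND amount > 1745.18)

Fix: Add parentheses around the OR so the AND applies to both alternatives

Corrected query:
SELECT id, account, amount FROM transactions WHERE (account = 'ACC-105' OR account = 'ACC-102') AND amount > 1745.18

Result:
id | account | amount 
---+---------+--------
1  | ACC-105 | 2511.93
4  | ACC-105 | 4581.63
8  | ACC-105 | 2824.46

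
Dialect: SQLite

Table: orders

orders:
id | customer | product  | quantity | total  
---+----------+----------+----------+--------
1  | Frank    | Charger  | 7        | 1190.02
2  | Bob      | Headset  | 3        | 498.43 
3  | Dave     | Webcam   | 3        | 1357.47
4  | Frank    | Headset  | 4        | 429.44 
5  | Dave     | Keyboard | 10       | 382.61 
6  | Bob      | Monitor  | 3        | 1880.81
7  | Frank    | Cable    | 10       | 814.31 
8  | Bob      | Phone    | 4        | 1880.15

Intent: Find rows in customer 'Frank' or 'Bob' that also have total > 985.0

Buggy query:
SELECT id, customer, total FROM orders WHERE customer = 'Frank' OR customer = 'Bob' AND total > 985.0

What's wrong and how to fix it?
Bug: AND binds tighter than OR, so this parses as customer = 'Frank' OR (customer = 'Bob' AND total > 985.0)

Fix: Add parentheses around the OR so the AND applies to both alternatives

Corrected query:
SELECT id, customer, total FROM orders WHERE (customer = 'Frank' OR customer = 'Bob') AND total > 985.0

Result:
id | customer | total  
---+----------+--------
1  | Frank    | 1190.02
6  | Bob      | 1880.81
8  | Bob      | 1880.15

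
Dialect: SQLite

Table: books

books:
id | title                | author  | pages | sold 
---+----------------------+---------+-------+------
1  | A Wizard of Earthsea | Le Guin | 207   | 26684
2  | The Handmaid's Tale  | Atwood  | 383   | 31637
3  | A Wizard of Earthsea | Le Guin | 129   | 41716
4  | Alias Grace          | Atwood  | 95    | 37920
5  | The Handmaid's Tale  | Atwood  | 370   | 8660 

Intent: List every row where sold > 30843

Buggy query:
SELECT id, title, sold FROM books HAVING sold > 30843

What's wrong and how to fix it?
Bug: HAVING filters the output of aggregation, but this query has no GROUP BY and no aggregate functions, so SQLite rejects it (HAVING clause on a non-aggregate query); the condition here is per row

Fix: Replace HAVING with WHERE since the condition applies to individual rows

Corrected query:
SELECT id, title, sold FROM books WHERE sold > 30843

Result:
id | title                | sold 
---+----------------------+------
2  | The Handmaid's Tale  | 31637
3  | A Wizard of Earthsea | 41716
4  | Alias Grace          | 37920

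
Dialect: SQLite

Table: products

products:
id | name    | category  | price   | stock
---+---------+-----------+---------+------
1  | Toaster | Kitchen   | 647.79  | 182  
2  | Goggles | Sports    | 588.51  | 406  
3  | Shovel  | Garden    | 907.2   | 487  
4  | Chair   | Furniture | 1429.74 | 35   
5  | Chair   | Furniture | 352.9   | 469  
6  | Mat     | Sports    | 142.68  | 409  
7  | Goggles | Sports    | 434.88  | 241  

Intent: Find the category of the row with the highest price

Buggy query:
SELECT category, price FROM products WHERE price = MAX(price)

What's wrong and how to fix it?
Bug: WHERE is evaluated per row; an aggregate over the whole table isn't defined there

Fix: Use a subquery: WHERE price = (SELECT MAX(price) FROM products)

Corrected query:
SELECT category, price FROM products WHERE price = (SELECT MAX(price) FROM products)

Result:
category  | price  
----------+--------
Furniture | 1429.74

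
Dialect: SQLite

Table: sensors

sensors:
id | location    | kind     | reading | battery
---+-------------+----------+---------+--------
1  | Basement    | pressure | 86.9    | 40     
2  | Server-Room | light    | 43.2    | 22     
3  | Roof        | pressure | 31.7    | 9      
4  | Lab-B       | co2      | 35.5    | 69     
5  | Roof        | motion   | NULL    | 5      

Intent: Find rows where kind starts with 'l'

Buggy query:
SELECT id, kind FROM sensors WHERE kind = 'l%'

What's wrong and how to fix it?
Bug: Wildcards only work with LIKE; '=' treats '%' as a literal character

Fix: Use LIKE for wildcard pattern matching

Corrected query:
SELECT id, kind FROM sensors WHERE kind LIKE 'l%'

Result:
id | kind 
---+------
2  | light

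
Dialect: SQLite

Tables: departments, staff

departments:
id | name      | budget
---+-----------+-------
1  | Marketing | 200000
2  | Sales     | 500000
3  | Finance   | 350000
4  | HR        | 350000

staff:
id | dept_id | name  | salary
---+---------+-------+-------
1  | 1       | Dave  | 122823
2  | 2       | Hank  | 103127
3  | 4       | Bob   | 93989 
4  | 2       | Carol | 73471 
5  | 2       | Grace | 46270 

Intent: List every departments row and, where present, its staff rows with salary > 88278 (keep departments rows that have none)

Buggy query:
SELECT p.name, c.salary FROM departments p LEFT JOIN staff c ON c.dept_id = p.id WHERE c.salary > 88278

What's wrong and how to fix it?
Bug: A WHERE condition on the right-hand table after LEFT JOIN drops unmatched parents

Fix: Put 'c.salary > 88278' in the JOIN's ON clause instead of WHERE

Corrected query:
SELECT p.name, c.salary FROM departments p LEFT JOIN staff c ON c.dept_id = p.id AND c.salary > 88278

Result:
name      | salary
----------+-------
Marketing | 122823
Sales     | 103127
Finance   | NULL  
HR        | 93989 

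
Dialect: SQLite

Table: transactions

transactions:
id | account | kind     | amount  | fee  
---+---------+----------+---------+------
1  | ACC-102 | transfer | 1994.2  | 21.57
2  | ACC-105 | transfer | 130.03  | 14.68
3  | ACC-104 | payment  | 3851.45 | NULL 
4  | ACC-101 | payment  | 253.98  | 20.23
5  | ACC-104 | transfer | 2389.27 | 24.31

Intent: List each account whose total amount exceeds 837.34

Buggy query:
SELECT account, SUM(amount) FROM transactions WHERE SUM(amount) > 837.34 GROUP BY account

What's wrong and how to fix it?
Bug: WHERE runs before GROUP BY, so aggregates aren't available there

Fix: Move the aggregate condition to a HAVING clause

Corrected query:
SELECT account, SUM(amount) FROM transactions GROUP BY account HAVING SUM(amount) > 837.34

Result:
account | SUM(amount)
--------+------------
ACC-102 | 1994.2     
ACC-104 | 6240.72    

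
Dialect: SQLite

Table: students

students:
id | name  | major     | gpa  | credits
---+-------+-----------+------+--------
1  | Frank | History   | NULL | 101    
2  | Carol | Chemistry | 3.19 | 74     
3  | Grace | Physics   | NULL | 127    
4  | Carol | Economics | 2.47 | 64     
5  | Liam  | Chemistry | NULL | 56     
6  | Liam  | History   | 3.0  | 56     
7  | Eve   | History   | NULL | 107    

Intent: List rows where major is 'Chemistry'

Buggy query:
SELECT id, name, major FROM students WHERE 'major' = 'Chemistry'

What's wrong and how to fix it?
Bug: Single quotes denote string literals in SQL; the column name is being compared as a constant string

Fix: Reference the column as major without single quotes

Corrected query:
SELECT id, name, major FROM students WHERE major = 'Chemistry'

Result:
id | name  | major    
---+-------+----------
2  | Carol | Chemistry
5  | Liam  | Chemistry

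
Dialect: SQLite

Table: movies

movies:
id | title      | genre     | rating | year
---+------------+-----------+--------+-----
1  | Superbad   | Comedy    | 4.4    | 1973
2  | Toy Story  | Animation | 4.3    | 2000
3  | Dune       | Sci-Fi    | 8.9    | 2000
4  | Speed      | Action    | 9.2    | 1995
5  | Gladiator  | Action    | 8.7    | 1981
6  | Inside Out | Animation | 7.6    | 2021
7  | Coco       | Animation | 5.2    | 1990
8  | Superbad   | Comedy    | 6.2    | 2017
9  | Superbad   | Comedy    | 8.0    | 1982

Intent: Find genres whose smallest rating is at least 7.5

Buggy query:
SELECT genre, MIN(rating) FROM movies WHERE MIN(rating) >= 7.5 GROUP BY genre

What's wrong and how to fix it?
Bug: MIN() in WHERE is a misuse of aggregate

Fix: Replace WHERE with HAVING after the GROUP BY

Corrected query:
SELECT genre, MIN(rating) FROM movies GROUP BY genre HAVING MIN(rating) >= 7.5

Result:
genre  | MIN(rating)
-------+------------
Action | 8.7        
Sci-Fi | 8.9        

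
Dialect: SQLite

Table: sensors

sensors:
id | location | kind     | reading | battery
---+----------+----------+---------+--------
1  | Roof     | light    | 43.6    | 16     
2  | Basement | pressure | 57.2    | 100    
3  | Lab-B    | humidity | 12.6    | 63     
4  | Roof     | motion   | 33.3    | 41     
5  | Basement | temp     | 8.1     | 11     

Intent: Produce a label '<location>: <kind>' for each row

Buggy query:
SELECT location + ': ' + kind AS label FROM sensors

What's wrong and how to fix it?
Bug: '+' is numeric addition; on text columns SQLite converts them to 0 instead of concatenating

Fix: Replace + with || to concatenate text

Corrected query:
SELECT location || ': ' || kind AS label FROM sensors

Result:
label             
------------------
Roof: light       
Basement: pressure
Lab-B: humidity   
Roof: motion      
Basement: temp    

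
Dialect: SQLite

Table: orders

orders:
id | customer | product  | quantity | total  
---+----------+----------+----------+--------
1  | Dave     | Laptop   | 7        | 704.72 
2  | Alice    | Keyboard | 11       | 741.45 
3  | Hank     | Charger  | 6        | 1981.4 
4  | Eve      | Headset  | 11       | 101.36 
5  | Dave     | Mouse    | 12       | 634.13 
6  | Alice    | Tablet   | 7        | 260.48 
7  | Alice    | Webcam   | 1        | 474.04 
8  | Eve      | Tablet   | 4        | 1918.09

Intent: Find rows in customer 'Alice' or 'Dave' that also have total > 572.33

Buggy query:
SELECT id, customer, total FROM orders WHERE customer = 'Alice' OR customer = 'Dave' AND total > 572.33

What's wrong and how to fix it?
Bug: AND binds tighter than OR, so this parses as customer = 'Alice' OR (customer = 'Dave' AND total > 572.33)

Fix: Add parentheses around the OR so the AND applies to both alternatives

Corrected query:
SELECT id, customer, total FROM orders WHERE (customer = 'Alice' OR customer = 'Dave') AND total > 572.33

Result:
id | customer | total 
---+----------+-------
1  | Dave     | 704.72
2  | Alice    | 741.45
5  | Dave     | 634.13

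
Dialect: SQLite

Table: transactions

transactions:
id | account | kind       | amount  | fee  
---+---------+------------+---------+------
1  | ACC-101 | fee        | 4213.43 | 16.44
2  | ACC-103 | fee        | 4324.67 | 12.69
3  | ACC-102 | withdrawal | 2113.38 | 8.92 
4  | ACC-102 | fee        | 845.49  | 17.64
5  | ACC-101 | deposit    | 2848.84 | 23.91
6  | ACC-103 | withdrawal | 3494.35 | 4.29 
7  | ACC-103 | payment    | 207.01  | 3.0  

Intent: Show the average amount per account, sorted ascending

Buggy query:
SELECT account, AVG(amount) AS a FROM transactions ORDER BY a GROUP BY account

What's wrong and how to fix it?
Bug: ORDER BY appears before GROUP BY; SQL clause order requires GROUP BY first

Fix: Reorder: SELECT … FROM … GROUP BY … ORDER BY …

Corrected query:
SELECT account, AVG(amount) AS a FROM transactions GROUP BY account ORDER BY a

Result:
account | a          
--------+------------
ACC-102 | 1479.435   
ACC-103 | 2675.343333
ACC-101 | 3531.135   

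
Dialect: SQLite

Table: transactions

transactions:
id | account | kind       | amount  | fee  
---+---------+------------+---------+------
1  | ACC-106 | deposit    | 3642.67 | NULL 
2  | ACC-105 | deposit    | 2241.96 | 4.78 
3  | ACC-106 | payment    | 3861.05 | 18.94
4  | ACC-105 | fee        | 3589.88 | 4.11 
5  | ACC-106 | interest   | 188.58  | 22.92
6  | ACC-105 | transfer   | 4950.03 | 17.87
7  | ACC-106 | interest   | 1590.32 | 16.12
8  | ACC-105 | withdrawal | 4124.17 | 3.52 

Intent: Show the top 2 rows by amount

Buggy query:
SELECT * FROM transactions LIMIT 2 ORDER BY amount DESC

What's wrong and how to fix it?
Bug: LIMIT must come after ORDER BY

Fix: Sort with ORDER BY, then apply LIMIT

Corrected query:
SELECT * FROM transactions ORDER BY amount DESC LIMIT 2

Result:
id | account | kind       | amount  | fee  
---+---------+------------+---------+------
6  | ACC-105 | transfer   | 4950.03 | 17.87
8  | ACC-105 | withdrawal | 4124.17 | 3.52 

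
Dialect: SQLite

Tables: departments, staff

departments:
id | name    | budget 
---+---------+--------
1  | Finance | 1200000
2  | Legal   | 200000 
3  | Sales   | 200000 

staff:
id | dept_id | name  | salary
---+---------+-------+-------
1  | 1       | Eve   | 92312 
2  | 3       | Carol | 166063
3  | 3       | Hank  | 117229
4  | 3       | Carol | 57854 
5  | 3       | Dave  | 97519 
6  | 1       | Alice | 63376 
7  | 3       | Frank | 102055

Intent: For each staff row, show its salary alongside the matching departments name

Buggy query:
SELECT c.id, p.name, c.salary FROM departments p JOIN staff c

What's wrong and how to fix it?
Bug: JOIN with no ON clause produces a cartesian product; every staff row pairs with every departments row

Fix: Add ON c.dept_id = p.id to the JOIN

Corrected query:
SELECT c.id, p.name, c.salary FROM departments p JOIN staff c ON c.dept_id = p.id

Result:
id | name    | salary
---+---------+-------
1  | Finance | 92312 
2  | Sales   | 166063
3  | Sales   | 117229
4  | Sales   | 57854 
5  | Sales   | 97519 
6  | Finance | 63376 
7  | Sales   | 102055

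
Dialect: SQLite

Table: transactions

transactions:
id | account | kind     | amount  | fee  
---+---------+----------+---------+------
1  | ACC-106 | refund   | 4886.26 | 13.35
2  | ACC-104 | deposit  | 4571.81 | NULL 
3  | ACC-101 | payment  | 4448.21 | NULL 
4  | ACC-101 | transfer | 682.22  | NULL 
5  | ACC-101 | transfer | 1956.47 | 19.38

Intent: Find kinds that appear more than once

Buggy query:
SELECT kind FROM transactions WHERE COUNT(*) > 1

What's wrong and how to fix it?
Bug: WHERE can't reference COUNT(*); aggregates are computed after WHERE

Fix: GROUP BY kind, then filter groups with HAVING COUNT(*) > 1

Corrected query:
SELECT kind FROM transactions GROUP BY kind HAVING COUNT(*) > 1

Result:
kind    
--------
transfer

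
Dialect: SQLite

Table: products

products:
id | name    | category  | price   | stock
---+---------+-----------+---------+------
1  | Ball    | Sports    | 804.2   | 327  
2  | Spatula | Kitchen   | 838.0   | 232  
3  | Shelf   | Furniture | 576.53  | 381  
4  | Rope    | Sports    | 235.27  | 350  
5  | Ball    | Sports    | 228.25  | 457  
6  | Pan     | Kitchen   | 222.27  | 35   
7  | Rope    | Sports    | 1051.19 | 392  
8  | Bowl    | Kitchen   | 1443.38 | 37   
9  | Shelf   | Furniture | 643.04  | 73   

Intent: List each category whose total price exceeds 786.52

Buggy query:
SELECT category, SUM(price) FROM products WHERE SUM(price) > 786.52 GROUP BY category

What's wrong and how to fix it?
Bug: Aggregate functions cannot appear in a WHERE clause

Fix: Move the aggregate condition to a HAVING clause

Corrected query:
SELECT category, SUM(price) FROM products GROUP BY category HAVING SUM(price) > 786.52

Result:
category  | SUM(price)
----------+-----------
Furniture | 1219.57   
Kitchen   | 2503.65   
Sports    | 2318.91   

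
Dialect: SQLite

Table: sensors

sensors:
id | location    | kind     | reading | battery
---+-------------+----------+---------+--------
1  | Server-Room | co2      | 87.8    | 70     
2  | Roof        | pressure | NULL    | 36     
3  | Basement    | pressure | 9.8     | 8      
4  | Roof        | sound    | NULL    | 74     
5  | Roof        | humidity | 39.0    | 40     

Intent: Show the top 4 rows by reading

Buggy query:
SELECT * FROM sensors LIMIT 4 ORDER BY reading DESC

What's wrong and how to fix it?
Bug: LIMIT must come after ORDER BY

Fix: Sort with ORDER BY, then apply LIMIT

Corrected query:
SELECT * FROM sensors ORDER BY reading DESC LIMIT 4

Result:
id | location    | kind     | reading | battery
---+-------------+----------+---------+--------
1  | Server-Room | co2      | 87.8    | 70     
5  | Roof        | humidity | 39      | 40     
3  | Basement    | pressure | 9.8     | 8      
2  | Roof        | pressure | NULL    | 36     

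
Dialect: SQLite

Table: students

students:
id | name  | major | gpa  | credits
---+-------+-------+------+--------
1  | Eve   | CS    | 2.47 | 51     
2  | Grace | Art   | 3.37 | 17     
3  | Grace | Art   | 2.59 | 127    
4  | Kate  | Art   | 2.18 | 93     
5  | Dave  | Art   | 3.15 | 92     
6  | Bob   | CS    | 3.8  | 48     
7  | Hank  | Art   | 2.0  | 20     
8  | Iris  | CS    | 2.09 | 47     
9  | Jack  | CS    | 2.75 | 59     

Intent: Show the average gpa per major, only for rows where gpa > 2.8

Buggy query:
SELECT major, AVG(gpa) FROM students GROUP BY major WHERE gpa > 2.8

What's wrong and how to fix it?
Bug: Row-level WHERE must come before GROUP BY in the clause order

Fix: Move the WHERE clause before GROUP BY

Corrected query:
SELECT major, AVG(gpa) FROM students WHERE gpa > 2.8 GROUP BY major

Result:
major | AVG(gpa)
------+---------
Art   | 3.26    
CS    | 3.8     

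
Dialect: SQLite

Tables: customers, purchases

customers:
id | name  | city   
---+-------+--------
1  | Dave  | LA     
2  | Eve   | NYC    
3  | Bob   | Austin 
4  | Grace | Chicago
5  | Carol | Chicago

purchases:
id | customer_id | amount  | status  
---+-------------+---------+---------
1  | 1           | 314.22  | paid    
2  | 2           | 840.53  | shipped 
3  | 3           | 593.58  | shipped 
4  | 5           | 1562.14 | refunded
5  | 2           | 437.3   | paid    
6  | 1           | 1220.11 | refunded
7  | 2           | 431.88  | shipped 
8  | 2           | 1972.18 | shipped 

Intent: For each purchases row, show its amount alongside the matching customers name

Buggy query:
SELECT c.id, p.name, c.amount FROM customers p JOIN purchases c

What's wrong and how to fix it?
Bug: Missing join condition: each purchases row is matched to all customers rows instead of just its own

Fix: Add ON c.customer_id = p.id to the JOIN

Corrected query:
SELECT c.id, p.name, c.amount FROM customers p JOIN purchases c ON c.customer_id = p.id

Result:
id | name  | amount 
---+-------+--------
1  | Dave  | 314.22 
2  | Eve   | 840.53 
3  | Bob   | 593.58 
4  | Carol | 1562.14
5  | Eve   | 437.3  
6  | Dave  | 1220.11
7  | Eve   | 431.88 
8  | Eve   | 1972.18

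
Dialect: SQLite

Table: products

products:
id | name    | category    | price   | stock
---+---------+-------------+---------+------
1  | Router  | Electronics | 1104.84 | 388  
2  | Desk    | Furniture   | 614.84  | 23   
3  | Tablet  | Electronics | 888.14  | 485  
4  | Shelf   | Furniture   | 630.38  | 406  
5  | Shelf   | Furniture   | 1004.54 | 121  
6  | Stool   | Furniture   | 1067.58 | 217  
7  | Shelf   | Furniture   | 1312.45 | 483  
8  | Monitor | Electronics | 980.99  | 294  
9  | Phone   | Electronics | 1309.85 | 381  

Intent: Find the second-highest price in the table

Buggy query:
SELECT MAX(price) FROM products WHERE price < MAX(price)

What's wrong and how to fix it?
Bug: MAX(price) on the right of the comparison is an aggregate-in-WHERE error

Fix: Put the inner MAX in a scalar subquery

Corrected query:
SELECT MAX(price) FROM products WHERE price < (SELECT MAX(price) FROM products)

Result:
MAX(price)
----------
1309.85   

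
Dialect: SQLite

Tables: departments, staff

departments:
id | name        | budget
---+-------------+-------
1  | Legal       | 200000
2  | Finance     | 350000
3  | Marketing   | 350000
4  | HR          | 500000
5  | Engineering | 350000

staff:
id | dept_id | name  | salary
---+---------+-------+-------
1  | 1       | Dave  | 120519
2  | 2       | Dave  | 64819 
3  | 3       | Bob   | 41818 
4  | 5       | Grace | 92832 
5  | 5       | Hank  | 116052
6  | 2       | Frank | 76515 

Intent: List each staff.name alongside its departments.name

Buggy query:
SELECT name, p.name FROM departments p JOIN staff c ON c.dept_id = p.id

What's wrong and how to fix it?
Bug: Both tables have a 'name' column; the unqualified reference is ambiguous

Fix: Qualify the column with its table alias (c.name)

Corrected query:
SELECT c.name, p.name FROM departments p JOIN staff c ON c.dept_id = p.id

Result:
name  | name       
------+------------
Dave  | Legal      
Dave  | Finance    
Bob   | Marketing  
Grace | Engineering
Hank  | Engineering
Frank | Finance    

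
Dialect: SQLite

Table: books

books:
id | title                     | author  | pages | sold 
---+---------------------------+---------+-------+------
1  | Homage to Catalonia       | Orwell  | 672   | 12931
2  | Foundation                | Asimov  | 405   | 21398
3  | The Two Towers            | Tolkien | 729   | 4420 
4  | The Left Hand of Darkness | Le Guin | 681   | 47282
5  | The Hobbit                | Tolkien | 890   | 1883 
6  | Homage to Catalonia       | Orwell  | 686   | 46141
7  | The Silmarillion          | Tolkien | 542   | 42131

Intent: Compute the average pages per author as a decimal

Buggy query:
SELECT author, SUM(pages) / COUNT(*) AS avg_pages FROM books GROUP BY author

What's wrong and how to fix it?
Bug: Both operands are integers, so '/' performs integer division and truncates

Fix: Cast one side to REAL so the division keeps the fractional part

Corrected query:
SELECT author, SUM(pages) * 1.0 / COUNT(*) AS avg_pages FROM books GROUP BY author

Result:
author  | avg_pages 
--------+-----------
Asimov  | 405       
Le Guin | 681       
Orwell  | 679       
Tolkien | 720.333333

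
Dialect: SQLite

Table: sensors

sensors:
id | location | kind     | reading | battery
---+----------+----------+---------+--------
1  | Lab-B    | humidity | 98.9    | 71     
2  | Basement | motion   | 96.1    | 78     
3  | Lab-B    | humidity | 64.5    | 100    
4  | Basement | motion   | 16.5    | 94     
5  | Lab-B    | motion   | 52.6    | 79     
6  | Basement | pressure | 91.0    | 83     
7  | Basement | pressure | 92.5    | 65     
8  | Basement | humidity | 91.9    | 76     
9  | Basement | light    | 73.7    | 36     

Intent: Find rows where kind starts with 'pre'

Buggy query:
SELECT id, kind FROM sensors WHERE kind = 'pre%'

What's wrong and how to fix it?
Bug: '=' compares the literal string including the % character; pattern matching needs LIKE

Fix: Replace '=' with LIKE so 'pre%' is treated as a pattern

Corrected query:
SELECT id, kind FROM sensors WHERE kind LIKE 'pre%'

Result:
id | kind    
---+---------
6  | pressure
7  | pressure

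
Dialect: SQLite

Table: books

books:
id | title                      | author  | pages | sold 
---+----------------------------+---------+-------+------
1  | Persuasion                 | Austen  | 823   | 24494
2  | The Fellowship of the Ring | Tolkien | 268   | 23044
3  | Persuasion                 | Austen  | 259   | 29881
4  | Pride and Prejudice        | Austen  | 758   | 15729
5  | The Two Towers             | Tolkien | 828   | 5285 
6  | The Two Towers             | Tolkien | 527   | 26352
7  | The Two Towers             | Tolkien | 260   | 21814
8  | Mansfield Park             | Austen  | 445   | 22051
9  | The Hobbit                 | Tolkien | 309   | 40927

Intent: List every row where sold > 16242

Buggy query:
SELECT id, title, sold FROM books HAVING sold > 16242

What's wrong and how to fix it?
Bug: HAVING filters the output of aggregation, but this query has no GROUP BY and no aggregate functions, so SQLite rejects it (HAVING clause on a non-aggregate query); the condition here is per row

Fix: Use WHERE for row-level filtering

Corrected query:
SELECT id, title, sold FROM books WHERE sold > 16242

Result:
id | title                      | sold 
---+----------------------------+------
1  | Persuasion                 | 24494
2  | The Fellowship of the Ring | 23044
3  | Persuasion                 | 29881
6  | The Two Towers             | 26352
7  | The Two Towers             | 21814
8  | Mansfield Park             | 22051
9  | The Hobbit                 | 40927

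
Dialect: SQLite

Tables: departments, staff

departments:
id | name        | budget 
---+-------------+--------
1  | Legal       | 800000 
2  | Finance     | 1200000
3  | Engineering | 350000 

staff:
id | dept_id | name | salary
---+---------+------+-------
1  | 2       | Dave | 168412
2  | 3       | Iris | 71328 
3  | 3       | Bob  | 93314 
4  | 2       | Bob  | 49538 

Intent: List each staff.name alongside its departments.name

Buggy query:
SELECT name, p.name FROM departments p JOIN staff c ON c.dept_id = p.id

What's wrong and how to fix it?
Bug: 'name' exists in both joined tables, so the database can't tell which one is meant

Fix: Prefix ambiguous columns with the table alias

Corrected query:
SELECT c.name, p.name FROM departments p JOIN staff c ON c.dept_id = p.id

Result:
name | name       
-----+------------
Dave | Finance    
Iris | Engineering
Bob  | Engineering
Bob  | Finance    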